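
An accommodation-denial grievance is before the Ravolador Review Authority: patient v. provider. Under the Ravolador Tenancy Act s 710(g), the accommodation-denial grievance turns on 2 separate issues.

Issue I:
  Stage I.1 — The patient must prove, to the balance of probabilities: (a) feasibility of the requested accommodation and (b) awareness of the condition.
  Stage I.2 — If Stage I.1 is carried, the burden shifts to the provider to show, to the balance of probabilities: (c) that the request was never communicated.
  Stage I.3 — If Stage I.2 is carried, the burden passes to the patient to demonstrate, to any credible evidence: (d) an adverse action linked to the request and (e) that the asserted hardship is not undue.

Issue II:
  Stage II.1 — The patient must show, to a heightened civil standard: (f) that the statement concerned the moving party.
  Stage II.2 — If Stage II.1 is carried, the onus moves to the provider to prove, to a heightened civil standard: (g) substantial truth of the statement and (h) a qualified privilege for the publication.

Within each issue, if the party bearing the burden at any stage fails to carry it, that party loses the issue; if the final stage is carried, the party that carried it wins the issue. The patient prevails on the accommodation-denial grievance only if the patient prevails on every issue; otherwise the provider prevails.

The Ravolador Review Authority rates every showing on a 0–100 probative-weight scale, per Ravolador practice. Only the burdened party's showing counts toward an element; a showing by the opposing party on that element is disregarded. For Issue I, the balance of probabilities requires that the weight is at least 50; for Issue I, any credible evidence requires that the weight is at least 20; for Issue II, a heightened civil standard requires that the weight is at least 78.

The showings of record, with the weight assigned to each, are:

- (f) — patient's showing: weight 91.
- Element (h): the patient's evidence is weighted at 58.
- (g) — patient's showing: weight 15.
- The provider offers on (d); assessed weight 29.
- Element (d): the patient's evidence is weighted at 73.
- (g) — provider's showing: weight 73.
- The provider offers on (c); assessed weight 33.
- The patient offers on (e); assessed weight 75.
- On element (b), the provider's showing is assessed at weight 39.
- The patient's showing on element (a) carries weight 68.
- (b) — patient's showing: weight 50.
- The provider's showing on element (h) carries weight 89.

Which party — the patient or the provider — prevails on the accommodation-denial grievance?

patient

— Issue I —
Stage I.1 — burden on patient; standard: the balance of probabilities (weight is at least 50).
    (a): 68 ≥ 50 [met]
    (b): 50 (provider's 39 disregarded) ≥ 50 [met]
  Stage I.1 carried; the burden shifts to the provider.
Stage I.2 — burden on provider; standard: the balance of probabilities (weight is at least 50).
    (c): 33 < 50 [not met]
  Stage I.2 not carried; the provider fails its burden.
The analysis ends at Stage I.2; the patient prevails on this issue.
— Issue II —
Stage II.1 (patient, a heightened civil standard, weight is at least 78): (f) 91 ≥ 78 — meets.
  The patient carries Stage II.1; the provider now bears the burden.
Stage II.2 (provider, a heightened civil standard, weight is at least 78): (g) 73 (patient's 15 disregarded) < 78 — fails; (h) 89 (patient's 58 disregarded) ≥ 78 — meets.
  Not every element is met, so the provider fails to carry Stage II.2.
The analysis ends at Stage II.2; the patient prevails on this issue.
Per-issue: Issue I → patient; Issue II → patient. The patient must prevail on every issue; overall, the patient prevails.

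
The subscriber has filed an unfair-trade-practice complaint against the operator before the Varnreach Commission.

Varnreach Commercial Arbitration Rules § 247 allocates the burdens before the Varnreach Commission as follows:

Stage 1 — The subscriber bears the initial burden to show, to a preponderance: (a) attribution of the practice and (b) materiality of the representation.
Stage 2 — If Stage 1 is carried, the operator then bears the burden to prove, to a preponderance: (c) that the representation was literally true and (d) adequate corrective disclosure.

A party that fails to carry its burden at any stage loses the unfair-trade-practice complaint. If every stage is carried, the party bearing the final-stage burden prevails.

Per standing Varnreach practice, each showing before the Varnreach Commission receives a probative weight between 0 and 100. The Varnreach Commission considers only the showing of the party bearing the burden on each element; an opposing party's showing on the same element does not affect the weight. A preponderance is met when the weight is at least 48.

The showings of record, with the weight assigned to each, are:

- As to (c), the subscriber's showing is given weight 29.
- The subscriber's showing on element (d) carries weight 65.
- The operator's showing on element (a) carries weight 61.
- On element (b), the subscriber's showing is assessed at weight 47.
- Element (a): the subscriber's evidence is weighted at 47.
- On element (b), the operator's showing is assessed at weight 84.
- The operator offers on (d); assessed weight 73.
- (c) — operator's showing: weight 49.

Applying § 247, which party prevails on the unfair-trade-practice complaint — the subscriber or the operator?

operator

At Stage 1 the subscriber must meet a preponderance (weight is at least 48): on (a) the weight is 47 (the operator's 61 is given no effect), which does not reach 48, so (a) does not meet the standard; on (b) the weight is 47 (the operator's 84 is given no effect), < 48, so (b) does not meet the standard.
  Not every element is met, so the subscriber fails to carry Stage 1.
The analysis ends at Stage 1; the operator prevails.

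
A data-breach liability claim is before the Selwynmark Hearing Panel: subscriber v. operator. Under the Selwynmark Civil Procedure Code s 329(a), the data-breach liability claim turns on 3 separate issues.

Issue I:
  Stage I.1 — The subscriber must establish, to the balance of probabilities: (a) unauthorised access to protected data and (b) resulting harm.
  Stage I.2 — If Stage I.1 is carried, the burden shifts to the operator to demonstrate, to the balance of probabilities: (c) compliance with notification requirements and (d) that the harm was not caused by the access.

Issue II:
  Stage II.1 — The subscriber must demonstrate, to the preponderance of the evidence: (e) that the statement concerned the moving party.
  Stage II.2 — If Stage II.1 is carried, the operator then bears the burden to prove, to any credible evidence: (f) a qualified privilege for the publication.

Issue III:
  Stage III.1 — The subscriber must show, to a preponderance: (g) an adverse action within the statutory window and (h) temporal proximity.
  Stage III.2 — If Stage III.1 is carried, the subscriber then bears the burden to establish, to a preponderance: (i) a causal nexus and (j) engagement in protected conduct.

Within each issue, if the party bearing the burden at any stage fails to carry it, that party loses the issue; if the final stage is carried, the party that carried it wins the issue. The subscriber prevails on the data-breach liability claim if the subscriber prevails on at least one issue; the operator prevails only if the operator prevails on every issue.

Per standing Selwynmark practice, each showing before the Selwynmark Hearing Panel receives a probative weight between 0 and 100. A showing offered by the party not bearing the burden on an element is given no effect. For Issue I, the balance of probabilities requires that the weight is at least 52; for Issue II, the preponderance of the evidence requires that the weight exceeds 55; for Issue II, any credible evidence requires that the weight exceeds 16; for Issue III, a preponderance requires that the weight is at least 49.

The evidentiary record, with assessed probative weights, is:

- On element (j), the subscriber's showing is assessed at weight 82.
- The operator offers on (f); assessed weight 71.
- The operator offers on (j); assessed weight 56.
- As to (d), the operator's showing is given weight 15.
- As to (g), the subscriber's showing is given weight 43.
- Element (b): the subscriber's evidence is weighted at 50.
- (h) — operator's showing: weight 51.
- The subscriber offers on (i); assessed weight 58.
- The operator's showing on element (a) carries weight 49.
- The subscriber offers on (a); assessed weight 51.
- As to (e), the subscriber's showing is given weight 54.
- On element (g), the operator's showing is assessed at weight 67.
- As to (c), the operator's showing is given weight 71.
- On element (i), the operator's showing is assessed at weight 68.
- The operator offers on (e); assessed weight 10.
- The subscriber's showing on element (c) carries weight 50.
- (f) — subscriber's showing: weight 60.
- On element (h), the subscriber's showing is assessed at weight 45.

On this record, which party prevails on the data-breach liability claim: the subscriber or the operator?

operator

— Issue I —
At Stage I.1 the subscriber must meet the balance of probabilities (weight is at least 52): on (a) the weight is 51 (the operator's 49 is given no effect), < 52, so (a) does not meet the standard; on (b) the weight is 50, < 52, so (b) does not meet the standard.
  The subscriber does not carry Stage I.1.
The analysis ends at Stage I.1; the operator prevails on this issue.
— Issue II —
Stage II.1 — burden on subscriber; standard: the preponderance of the evidence (weight exceeds 55).
    (e): 54 (operator's 10 disregarded) ≤ 55 [not met]
  Not every element is met, so the subscriber fails to carry Stage II.1.
The operator prevails on this issue.
— Issue III —
At Stage III.1 the subscriber must meet a preponderance (weight is at least 49): on (g) the weight is 43 (the operator's 67 is given no effect), < 49, so (g) does not meet the standard; on (h) the weight is 45 (the operator's 51 is given no effect), which does not reach 49, so (h) does not meet the standard.
  Not every element is met, so the subscriber fails to carry Stage III.1.
The analysis ends at Stage III.1; the operator prevails on this issue.
Per-issue: Issue I → operator; Issue II → operator; Issue III → operator. The subscriber must prevail on at least one issue; overall, the operator prevails.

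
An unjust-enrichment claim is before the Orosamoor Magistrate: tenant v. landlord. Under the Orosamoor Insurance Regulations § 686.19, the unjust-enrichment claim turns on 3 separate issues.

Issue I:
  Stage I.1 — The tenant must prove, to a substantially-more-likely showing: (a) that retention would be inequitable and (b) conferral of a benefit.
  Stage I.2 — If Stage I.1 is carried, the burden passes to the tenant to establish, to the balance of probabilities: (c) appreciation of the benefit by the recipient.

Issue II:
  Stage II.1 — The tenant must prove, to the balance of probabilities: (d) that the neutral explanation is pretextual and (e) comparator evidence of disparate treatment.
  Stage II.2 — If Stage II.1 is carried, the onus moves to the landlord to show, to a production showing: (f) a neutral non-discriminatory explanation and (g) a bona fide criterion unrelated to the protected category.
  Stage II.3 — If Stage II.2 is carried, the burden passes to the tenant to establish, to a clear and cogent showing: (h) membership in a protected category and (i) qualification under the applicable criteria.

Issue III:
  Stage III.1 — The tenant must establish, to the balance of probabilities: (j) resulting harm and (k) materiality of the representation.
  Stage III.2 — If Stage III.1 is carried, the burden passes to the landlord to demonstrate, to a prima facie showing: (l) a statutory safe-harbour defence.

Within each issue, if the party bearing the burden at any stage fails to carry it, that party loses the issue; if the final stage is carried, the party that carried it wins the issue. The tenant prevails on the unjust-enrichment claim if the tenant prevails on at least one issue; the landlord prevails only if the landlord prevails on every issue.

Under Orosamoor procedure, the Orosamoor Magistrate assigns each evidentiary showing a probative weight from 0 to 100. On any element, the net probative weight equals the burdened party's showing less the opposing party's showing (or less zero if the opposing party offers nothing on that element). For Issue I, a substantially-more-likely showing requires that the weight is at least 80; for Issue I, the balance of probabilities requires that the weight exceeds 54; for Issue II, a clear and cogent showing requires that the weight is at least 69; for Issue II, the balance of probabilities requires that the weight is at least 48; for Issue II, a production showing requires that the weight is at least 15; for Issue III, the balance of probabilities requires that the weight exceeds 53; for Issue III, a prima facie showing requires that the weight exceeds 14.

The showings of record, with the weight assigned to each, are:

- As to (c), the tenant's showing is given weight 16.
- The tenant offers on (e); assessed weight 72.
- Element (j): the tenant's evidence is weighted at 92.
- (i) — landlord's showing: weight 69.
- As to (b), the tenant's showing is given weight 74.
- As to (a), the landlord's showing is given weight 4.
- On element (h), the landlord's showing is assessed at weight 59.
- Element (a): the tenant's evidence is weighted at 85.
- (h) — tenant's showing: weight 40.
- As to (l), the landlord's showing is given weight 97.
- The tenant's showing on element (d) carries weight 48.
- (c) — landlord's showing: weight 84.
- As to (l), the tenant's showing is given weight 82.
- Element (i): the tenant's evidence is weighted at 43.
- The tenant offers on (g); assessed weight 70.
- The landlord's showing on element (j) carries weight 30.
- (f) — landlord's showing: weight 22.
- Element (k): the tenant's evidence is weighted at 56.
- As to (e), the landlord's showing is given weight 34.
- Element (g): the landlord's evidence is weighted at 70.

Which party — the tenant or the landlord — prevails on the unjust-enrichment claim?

— Issue I —
Stage I.1 — burden on tenant; standard: a substantially-more-likely showing (weight is at least 80).
    (a): 85 − 4 = 81 ≥ 80 [met]
    (b): 74 < 80 [not met]
  Not every element is met, so the tenant fails to carry Stage I.1.
So the landlord prevails on this issue.
— Issue II —
At Stage II.1 the tenant must meet the balance of probabilities (weight is at least 48): on (d) the weight is 48, which does reach 48, so (d) meets the standard; on (e) the weight is 72 less the opposing 34 gives net 38, which does not reach 48, so (e) does not meet the standard.
  The tenant does not carry Stage II.1.
So the landlord prevails on this issue.
— Issue III —
Stage III.1 (tenant, the balance of probabilities, weight exceeds 53): (j) net 92−30=62 > 53 — meets; (k) 56 > 53 — meets.
  The tenant carries Stage III.1; the landlord now bears the burden.
Stage III.2 (landlord, a prima facie showing, weight exceeds 14): (l) net 97−82=15 > 14 — meets.
  The landlord carries the last stage.
With every stage satisfied, the landlord prevails on this issue.
Per-issue: Issue I → landlord; Issue II → landlord; Issue III → landlord. The tenant must prevail on at least one issue; overall, the landlord prevails.

landlord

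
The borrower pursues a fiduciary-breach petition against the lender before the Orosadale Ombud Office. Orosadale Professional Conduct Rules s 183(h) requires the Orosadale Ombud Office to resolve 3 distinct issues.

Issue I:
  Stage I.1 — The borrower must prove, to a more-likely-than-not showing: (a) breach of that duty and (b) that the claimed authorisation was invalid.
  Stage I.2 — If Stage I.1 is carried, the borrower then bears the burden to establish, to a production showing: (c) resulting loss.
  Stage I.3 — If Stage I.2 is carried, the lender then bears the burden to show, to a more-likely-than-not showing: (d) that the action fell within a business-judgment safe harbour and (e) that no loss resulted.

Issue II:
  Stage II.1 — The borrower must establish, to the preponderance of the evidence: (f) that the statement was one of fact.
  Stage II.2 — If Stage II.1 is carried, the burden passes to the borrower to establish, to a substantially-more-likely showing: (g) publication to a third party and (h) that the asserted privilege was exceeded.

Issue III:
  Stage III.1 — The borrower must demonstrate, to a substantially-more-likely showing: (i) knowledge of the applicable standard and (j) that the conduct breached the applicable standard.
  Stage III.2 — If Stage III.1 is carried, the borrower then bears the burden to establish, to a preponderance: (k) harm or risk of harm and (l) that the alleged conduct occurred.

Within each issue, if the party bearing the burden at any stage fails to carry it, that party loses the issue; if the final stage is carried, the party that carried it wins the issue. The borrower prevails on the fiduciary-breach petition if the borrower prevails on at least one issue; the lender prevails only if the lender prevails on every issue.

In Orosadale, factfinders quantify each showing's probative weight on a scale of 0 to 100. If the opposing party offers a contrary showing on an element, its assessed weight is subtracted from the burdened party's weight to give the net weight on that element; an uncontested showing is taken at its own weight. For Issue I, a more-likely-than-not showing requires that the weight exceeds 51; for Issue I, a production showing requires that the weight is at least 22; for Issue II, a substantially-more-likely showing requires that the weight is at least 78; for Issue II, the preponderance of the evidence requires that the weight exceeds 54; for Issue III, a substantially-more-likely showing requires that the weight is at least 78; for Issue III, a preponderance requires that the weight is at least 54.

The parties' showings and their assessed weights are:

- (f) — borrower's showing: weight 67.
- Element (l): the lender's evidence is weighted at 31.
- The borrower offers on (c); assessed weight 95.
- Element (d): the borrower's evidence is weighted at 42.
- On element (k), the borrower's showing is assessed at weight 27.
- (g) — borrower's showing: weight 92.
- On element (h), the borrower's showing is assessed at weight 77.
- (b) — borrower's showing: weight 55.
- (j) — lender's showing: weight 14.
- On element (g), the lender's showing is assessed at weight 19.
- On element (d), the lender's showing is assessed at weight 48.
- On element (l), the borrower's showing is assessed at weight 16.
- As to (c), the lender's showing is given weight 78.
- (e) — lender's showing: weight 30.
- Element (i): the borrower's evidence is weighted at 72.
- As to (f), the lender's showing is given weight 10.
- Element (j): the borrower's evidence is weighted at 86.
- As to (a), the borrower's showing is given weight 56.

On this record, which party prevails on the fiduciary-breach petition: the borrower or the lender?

— Issue I —
Stage I.1 — burden on borrower; standard: a more-likely-than-not showing (weight exceeds 51).
    (a): 56 > 51 [met]
    (b): 55 > 51 [met]
  Stage I.1 carried; the burden remains with the borrower.
Stage I.2 — burden on borrower; standard: a production showing (weight is at least 22).
    (c): 95 − 78 = 17 < 22 [not met]
  Not every element is met, so the borrower fails to carry Stage I.2.
The analysis ends at Stage I.2; the lender prevails on this issue.
— Issue II —
Stage II.1 — burden on borrower; standard: the preponderance of the evidence (weight exceeds 54).
    (f): 67 − 10 = 57 > 54 [met]
  Stage II.1 is satisfied; the borrower continues to bear the burden.
Stage II.2 — burden on borrower; standard: a substantially-more-likely showing (weight is at least 78).
    (g): 92 − 19 = 73 < 78 [not met]
    (h): 77 < 78 [not met]
  The borrower does not carry Stage II.2.
So the lender prevails on this issue.
— Issue III —
Stage III.1 — burden on borrower; standard: a substantially-more-likely showing (weight is at least 78).
    (i): 72 < 78 [not met]
    (j): 86 − 14 = 72 < 78 [not met]
  Stage III.1 not carried; the borrower fails its burden.
The lender prevails on this issue.
Per-issue: Issue I → lender; Issue II → lender; Issue III → lender. The borrower must prevail on at least one issue; overall, the lender prevails.

lender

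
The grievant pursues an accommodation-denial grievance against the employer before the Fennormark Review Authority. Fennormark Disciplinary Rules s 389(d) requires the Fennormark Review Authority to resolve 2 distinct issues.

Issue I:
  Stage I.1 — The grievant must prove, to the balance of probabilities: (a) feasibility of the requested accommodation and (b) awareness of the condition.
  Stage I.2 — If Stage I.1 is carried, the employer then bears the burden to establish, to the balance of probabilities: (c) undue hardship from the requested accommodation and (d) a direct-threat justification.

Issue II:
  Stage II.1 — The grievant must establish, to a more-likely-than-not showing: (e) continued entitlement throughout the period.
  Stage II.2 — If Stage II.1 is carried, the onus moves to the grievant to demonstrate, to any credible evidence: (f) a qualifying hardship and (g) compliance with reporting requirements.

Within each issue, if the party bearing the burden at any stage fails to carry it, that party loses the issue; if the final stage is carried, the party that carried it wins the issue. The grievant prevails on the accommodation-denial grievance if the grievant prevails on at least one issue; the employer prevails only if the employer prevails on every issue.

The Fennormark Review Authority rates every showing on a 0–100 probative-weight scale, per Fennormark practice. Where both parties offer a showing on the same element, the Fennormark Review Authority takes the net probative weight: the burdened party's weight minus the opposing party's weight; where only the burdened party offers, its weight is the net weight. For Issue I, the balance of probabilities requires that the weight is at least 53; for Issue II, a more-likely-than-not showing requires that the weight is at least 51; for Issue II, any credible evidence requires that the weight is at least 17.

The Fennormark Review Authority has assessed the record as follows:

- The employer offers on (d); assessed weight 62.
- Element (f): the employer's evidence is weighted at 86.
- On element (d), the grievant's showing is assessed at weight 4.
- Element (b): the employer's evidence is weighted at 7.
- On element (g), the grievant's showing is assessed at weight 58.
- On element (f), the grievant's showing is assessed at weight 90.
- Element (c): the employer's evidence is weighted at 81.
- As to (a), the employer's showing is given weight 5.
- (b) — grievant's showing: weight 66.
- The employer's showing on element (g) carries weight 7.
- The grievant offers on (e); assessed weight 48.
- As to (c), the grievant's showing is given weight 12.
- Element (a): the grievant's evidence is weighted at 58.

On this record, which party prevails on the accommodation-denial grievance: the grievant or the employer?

— Issue I —
At Stage I.1 the grievant must meet the balance of probabilities (weight is at least 53): on (a) the weight is 58 less the opposing 5 gives net 53, ≥ 53, so (a) meets the standard; on (b) the weight is 66 less the opposing 7 gives net 59, ≥ 53, so (b) meets the standard.
  Stage I.1 is satisfied; the onus moves to the employer.
At Stage I.2 the employer must meet the balance of probabilities (weight is at least 53): on (c) the weight is 81 less the opposing 12 gives net 69, which does reach 53, so (c) meets the standard; on (d) the weight is 62 less the opposing 4 gives net 58, ≥ 53, so (d) meets the standard.
  All elements met at the final stage.
With every stage satisfied, the employer prevails on this issue.
— Issue II —
Stage II.1 (grievant, a more-likely-than-not showing, weight is at least 51): (e) 48 < 51 — fails.
  Stage II.1 not carried; the grievant fails its burden.
The analysis ends at Stage II.1; the employer prevails on this issue.
Per-issue: Issue I → employer; Issue II → employer. The grievant must prevail on at least one issue; overall, the employer prevails.

employer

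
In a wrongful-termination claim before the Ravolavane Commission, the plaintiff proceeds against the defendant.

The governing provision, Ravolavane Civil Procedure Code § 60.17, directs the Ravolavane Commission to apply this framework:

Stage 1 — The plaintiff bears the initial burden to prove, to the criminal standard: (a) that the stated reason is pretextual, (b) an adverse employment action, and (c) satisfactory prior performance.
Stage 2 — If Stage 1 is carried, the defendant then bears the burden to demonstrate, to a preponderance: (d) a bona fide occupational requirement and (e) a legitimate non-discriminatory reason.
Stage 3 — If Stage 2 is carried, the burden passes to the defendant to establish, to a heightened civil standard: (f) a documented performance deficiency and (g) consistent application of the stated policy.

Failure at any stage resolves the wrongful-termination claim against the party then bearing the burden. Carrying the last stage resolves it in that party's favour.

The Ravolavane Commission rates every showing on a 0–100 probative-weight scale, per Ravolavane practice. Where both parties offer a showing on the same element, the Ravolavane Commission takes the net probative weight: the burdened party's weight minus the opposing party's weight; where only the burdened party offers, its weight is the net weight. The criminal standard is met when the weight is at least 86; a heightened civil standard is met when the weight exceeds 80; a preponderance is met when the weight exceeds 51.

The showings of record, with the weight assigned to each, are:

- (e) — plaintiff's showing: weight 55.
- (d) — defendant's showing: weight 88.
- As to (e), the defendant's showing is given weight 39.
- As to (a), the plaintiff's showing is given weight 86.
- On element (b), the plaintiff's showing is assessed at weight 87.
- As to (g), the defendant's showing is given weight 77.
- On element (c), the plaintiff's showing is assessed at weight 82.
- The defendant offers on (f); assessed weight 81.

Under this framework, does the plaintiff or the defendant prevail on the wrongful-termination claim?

Stage 1 — burden on plaintiff; standard: the criminal standard (weight is at least 86).
    (a): 86 ≥ 86 [met]
    (b): 87 ≥ 86 [met]
    (c): 82 < 86 [not met]
  The plaintiff does not carry Stage 1.
So the defendant prevails.

defendant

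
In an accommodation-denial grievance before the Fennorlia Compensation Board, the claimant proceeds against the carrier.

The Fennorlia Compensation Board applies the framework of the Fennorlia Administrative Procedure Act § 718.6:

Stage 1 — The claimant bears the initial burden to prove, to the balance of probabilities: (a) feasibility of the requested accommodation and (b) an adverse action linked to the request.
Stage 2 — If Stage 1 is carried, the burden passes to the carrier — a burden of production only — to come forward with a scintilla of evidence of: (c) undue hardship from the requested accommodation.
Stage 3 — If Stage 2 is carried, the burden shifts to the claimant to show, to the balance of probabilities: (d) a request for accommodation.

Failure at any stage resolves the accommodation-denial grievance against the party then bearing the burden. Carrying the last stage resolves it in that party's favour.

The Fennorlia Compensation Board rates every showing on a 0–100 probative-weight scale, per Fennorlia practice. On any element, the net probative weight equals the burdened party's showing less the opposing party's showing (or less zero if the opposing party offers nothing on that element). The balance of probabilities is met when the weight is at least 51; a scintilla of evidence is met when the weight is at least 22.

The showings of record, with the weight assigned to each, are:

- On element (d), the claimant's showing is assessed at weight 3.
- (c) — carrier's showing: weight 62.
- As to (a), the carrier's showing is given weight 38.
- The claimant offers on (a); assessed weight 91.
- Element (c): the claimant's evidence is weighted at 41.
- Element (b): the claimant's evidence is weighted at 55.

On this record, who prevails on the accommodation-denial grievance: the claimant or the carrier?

claimant

Stage 1 (claimant, the balance of probabilities, weight is at least 51): (a) net 91−38=53 ≥ 51 — meets; (b) 55 ≥ 51 — meets.
  All elements met. The burden passes to the carrier.
Stage 2 (carrier, a scintilla of evidence, weight is at least 22): (c) net 62−41=21 < 22 — fails.
  Stage 2 not carried; the carrier fails its burden.
The analysis ends at Stage 2; the claimant prevails.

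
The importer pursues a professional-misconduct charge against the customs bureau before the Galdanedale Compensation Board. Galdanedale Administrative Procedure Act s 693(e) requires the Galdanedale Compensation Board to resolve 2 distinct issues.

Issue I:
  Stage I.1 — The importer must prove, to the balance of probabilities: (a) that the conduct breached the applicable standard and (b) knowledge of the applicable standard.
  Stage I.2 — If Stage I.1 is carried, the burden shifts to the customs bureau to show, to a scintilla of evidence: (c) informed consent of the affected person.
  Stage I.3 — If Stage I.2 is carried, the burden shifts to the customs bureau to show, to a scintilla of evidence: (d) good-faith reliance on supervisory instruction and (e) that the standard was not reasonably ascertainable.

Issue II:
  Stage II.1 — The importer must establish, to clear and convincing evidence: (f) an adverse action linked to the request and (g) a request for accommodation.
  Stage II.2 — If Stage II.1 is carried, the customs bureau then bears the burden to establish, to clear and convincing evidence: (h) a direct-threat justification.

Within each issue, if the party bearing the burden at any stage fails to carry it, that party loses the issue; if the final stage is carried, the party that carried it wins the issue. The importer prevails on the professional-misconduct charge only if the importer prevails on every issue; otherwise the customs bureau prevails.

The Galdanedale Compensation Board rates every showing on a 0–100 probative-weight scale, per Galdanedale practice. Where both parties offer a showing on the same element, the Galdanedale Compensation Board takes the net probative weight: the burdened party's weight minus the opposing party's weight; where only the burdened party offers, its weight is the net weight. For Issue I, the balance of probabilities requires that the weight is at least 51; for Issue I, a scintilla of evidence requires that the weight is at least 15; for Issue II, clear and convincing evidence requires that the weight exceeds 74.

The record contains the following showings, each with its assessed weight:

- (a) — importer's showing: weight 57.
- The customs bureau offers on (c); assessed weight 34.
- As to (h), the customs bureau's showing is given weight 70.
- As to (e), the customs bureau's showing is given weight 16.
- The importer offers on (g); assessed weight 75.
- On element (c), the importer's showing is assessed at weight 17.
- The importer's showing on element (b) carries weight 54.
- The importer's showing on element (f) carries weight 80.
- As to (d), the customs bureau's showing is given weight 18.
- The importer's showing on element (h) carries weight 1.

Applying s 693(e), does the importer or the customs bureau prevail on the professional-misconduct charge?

— Issue I —
Stage I.1 (importer, the balance of probabilities, weight is at least 51): (a) 57 ≥ 51 — meets; (b) 54 ≥ 51 — meets.
  All elements met. The burden passes to the customs bureau.
Stage I.2 (customs bureau, a scintilla of evidence, weight is at least 15): (c) net 34−17=17 ≥ 15 — meets.
  All elements met. The customs bureau retains the burden for Stage I.3.
Stage I.3 (customs bureau, a scintilla of evidence, weight is at least 15): (d) 18 ≥ 15 — meets; (e) 16 ≥ 15 — meets.
  The customs bureau carries the last stage.
Every stage carried; the customs bureau prevails on this issue.
— Issue II —
At Stage II.1 the importer must meet clear and convincing evidence (weight exceeds 74): on (f) the weight is 80, which does exceed 74, so (f) meets the standard; on (g) the weight is 75, which does exceed 74, so (g) meets the standard.
  Stage II.1 is satisfied; the onus moves to the customs bureau.
At Stage II.2 the customs bureau must meet clear and convincing evidence (weight exceeds 74): on (h) the weight is 70 less the opposing 1 gives net 69, which does not exceed 74, so (h) does not meet the standard.
  Stage II.2 not carried; the customs bureau fails its burden.
So the importer prevails on this issue.
Per-issue: Issue I → customs bureau; Issue II → importer. The importer must prevail on every issue; overall, the customs bureau prevails.

customs bureau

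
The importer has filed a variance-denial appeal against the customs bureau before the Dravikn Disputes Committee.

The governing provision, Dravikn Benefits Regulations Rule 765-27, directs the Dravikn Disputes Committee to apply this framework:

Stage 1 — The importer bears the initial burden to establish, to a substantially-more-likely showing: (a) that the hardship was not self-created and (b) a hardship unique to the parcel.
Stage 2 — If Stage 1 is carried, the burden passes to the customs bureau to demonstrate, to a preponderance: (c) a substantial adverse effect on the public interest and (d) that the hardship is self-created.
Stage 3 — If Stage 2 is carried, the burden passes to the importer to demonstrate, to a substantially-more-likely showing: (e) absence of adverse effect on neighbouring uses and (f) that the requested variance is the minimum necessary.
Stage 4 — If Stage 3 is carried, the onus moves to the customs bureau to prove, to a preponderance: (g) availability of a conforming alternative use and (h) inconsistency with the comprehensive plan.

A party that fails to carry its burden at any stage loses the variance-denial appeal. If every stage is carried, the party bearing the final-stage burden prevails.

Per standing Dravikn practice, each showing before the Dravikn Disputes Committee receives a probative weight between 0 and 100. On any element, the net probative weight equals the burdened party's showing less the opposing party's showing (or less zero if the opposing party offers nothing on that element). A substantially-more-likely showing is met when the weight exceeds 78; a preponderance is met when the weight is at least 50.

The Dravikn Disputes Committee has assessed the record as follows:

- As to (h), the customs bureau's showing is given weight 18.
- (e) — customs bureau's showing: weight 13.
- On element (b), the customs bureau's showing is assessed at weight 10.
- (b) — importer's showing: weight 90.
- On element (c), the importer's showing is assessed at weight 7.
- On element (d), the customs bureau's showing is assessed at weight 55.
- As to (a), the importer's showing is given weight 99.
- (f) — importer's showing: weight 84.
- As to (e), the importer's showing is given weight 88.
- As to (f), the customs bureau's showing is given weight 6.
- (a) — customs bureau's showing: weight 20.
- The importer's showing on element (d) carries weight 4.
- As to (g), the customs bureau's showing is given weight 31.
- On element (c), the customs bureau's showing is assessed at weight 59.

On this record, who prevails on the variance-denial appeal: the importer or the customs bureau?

customs bureau

Stage 1 (importer, a substantially-more-likely showing, weight exceeds 78): (a) net 99−20=79 > 78 — meets; (b) net 90−10=80 > 78 — meets.
  All elements met. The burden passes to the customs bureau.
Stage 2 (customs bureau, a preponderance, weight is at least 50): (c) net 59−7=52 ≥ 50 — meets; (d) net 55−4=51 ≥ 50 — meets.
  Stage 2 is satisfied; the onus moves to the importer.
Stage 3 (importer, a substantially-more-likely showing, weight exceeds 78): (e) net 88−13=75 ≤ 78 — fails; (f) net 84−6=78 ≤ 78 — fails.
  Stage 3 not carried; the importer fails its burden.
So the customs bureau prevails.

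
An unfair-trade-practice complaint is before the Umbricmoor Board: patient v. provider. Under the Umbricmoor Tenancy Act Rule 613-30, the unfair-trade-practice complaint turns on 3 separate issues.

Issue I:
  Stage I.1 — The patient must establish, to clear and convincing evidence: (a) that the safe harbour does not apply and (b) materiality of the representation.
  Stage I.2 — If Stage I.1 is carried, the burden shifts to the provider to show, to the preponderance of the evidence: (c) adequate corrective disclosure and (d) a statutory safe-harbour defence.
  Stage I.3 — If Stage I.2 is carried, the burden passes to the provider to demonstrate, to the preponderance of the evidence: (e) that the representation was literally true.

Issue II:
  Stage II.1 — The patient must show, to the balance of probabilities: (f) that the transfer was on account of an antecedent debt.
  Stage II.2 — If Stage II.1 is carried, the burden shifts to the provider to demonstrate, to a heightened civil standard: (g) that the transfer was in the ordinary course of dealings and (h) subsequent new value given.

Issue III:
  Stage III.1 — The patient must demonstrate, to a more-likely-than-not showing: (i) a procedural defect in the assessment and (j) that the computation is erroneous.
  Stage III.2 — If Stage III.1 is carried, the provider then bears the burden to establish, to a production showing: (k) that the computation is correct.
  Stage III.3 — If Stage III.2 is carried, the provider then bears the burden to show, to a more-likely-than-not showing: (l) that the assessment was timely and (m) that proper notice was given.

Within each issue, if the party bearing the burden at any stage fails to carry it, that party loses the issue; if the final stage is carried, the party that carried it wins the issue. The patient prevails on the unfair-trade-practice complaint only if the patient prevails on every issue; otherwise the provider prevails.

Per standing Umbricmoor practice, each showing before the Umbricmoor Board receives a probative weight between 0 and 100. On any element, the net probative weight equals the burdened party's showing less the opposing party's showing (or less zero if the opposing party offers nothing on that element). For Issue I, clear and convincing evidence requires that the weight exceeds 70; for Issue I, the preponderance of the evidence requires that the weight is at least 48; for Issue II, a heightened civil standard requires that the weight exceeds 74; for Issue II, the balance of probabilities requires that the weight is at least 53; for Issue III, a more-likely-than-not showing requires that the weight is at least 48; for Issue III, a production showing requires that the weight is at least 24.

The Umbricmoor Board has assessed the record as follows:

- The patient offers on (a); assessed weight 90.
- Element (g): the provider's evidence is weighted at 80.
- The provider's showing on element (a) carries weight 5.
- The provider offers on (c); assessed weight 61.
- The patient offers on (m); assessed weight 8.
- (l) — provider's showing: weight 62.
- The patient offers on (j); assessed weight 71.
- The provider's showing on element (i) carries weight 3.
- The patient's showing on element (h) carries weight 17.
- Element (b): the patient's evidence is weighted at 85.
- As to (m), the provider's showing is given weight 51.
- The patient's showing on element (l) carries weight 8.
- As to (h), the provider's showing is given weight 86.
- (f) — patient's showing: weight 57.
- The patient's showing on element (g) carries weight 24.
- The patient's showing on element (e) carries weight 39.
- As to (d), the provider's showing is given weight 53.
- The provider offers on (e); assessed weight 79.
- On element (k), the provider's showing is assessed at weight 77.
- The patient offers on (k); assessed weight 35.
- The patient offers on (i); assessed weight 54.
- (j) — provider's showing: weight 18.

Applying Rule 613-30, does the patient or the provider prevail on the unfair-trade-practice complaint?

patient

— Issue I —
Stage I.1 (patient, clear and convincing evidence, weight exceeds 70): (a) net 90−5=85 > 70 — meets; (b) 85 > 70 — meets.
  The patient carries Stage I.1; the provider now bears the burden.
Stage I.2 (provider, the preponderance of the evidence, weight is at least 48): (c) 61 ≥ 48 — meets; (d) 53 ≥ 48 — meets.
  Stage I.2 is satisfied; the provider continues to bear the burden.
Stage I.3 (provider, the preponderance of the evidence, weight is at least 48): (e) net 79−39=40 < 48 — fails.
  The provider does not carry Stage I.3.
The analysis ends at Stage I.3; the patient prevails on this issue.
— Issue II —
Stage II.1 (patient, the balance of probabilities, weight is at least 53): (f) 57 ≥ 53 — meets.
  All elements met. The burden passes to the provider.
Stage II.2 (provider, a heightened civil standard, weight exceeds 74): (g) net 80−24=56 ≤ 74 — fails; (h) net 86−17=69 ≤ 74 — fails.
  Not every element is met, so the provider fails to carry Stage II.2.
The patient prevails on this issue.
— Issue III —
At Stage III.1 the patient must meet a more-likely-than-not showing (weight is at least 48): on (i) the weight is 54 less the opposing 3 gives net 51, which does reach 48, so (i) meets the standard; on (j) the weight is 71 less the opposing 18 gives net 53, which does reach 48, so (j) meets the standard.
  Stage III.1 is satisfied; the onus moves to the provider.
At Stage III.2 the provider must meet a production showing (weight is at least 24): on (k) the weight is 77 less the opposing 35 gives net 42, which does reach 24, so (k) meets the standard.
  Stage III.2 is satisfied; the provider continues to bear the burden.
At Stage III.3 the provider must meet a more-likely-than-not showing (weight is at least 48): on (l) the weight is 62 less the opposing 8 gives net 54, ≥ 48, so (l) meets the standard; on (m) the weight is 51 less the opposing 8 gives net 43, which does not reach 48, so (m) does not meet the standard.
  Not every element is met, so the provider fails to carry Stage III.3.
So the patient prevails on this issue.
Per-issue: Issue I → patient; Issue II → patient; Issue III → patient. The patient must prevail on every issue; overall, the patient prevails.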